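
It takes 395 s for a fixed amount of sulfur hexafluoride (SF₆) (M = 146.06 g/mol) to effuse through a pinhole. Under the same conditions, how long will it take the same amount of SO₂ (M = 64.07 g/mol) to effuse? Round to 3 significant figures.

By Graham's law, t_SO₂/t_SF₆ = √(M_SO₂/M_SF₆) = √(64.07/146.06) = √0.4387 = 0.6623.
So the time for SO₂ is 395 × 0.6623 = 262 s.

262 s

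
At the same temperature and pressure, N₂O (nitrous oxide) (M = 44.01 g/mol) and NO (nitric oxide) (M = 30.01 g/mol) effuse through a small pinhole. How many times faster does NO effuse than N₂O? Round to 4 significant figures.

1.211

Since effusion rate ∝ 1/√M, rate_NO/rate_N₂O = √(M_N₂O/M_NO) = √(44.01/30.01) = √1.467 = 1.211.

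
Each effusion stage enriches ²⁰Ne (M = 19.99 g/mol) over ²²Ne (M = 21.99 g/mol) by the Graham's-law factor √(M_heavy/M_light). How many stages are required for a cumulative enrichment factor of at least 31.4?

73

With α = √(21.99/19.99) per stage, ln α = ½ ln(1.10005) = 0.04768.
Need α^N ≥ 31.4 ⇒ N ≥ ln(31.4) / ln α = 3.447 / 0.04768 = 72.29.
Minimum whole number of stages: N = 73.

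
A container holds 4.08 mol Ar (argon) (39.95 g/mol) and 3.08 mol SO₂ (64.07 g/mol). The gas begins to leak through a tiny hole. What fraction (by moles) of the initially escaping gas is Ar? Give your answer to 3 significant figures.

0.627

Each component's effusion rate ∝ (its partial pressure)·(1/√M) ∝ n_i/√M_i.
Mole fraction of Ar in the effusate = (n_Ar/√M_Ar) / (n_Ar/√M_Ar + n_SO₂/√M_SO₂)
= (4.08/√39.95) / (4.08/√39.95 + 3.08/√64.07) = 0.6455/(0.6455 + 0.3848) = 0.627.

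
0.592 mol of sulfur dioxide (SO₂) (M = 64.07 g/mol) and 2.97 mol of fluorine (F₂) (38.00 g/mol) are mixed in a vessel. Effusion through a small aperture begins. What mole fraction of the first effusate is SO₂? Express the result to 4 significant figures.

0.1331

Effusion rate of each component ∝ n_i/√M_i (partial pressure × 1/√M).
x_SO₂(eff) = (n_SO₂/√M_SO₂) / (n_SO₂/√M_SO₂ + n_F₂/√M_F₂)
= (0.592/√64.07) / (0.592/√64.07 + 2.97/√38.00) = 0.07396/(0.07396 + 0.4818) = 0.1331.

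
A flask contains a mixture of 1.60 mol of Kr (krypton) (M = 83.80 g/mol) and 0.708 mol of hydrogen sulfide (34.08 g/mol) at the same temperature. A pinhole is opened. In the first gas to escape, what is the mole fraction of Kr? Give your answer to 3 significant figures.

Each component's effusion rate ∝ (its partial pressure)·(1/√M) ∝ n_i/√M_i.
Mole fraction of Kr in the effusate = (n_Kr/√M_Kr) / (n_Kr/√M_Kr + n_H₂S/√M_H₂S)
= (1.60/√83.80) / (1.60/√83.80 + 0.708/√34.08) = 0.1748/(0.1748 + 0.1213) = 0.590.

0.590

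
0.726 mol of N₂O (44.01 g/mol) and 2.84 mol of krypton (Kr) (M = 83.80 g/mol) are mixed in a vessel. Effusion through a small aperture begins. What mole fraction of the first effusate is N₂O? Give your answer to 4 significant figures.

0.2608

Effusion rate of each component ∝ n_i/√M_i (partial pressure × 1/√M).
Mole fraction of N₂O in the effusate = (n_N₂O/√M_N₂O) / (n_N₂O/√M_N₂O + n_Kr/√M_Kr)
= (0.726/√44.01) / (0.726/√44.01 + 2.84/√83.80) = 0.1094/(0.1094 + 0.3102) = 0.2608.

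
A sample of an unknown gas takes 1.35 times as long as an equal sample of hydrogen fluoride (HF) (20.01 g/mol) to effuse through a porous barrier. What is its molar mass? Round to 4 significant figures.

36.47 g/mol

By Graham's law, t_X/t_HF = √(M_X/M_HF).
1.35 = √(M_X/20.01)
M_X = 20.01 × 1.35² = 20.01 × 1.823 = 36.47 g/mol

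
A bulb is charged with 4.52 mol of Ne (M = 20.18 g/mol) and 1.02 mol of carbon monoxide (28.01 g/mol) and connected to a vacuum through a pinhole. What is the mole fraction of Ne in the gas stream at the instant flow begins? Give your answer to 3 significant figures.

The effusion rate of species i is ∝ p_i/√M_i ∝ n_i/√M_i.
So x_Ne in the escaping gas = (n_Ne/√M_Ne) / Σ(n_i/√M_i)
= (4.52/√20.18) / (4.52/√20.18 + 1.02/√28.01) = 1.006/(1.006 + 0.1927) = 0.839.

0.839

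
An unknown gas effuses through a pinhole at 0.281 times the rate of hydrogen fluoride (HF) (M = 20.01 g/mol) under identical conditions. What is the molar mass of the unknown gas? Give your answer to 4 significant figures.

From Graham's law, rate_X/rate_HF = √(M_HF/M_X).
0.281 = √(20.01/M_X)
M_X = 20.01 / 0.281² = 20.01 / 0.07896 = 253.4 g/mol

253.4 g/mol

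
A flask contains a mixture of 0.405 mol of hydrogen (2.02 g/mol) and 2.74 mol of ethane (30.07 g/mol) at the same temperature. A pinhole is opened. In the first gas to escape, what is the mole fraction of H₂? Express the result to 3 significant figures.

Effusion rate of each component ∝ n_i/√M_i (partial pressure × 1/√M).
x_H₂(eff) = (n_H₂/√M_H₂) / (n_H₂/√M_H₂ + n_C₂H₆/√M_C₂H₆)
= (0.405/√2.02) / (0.405/√2.02 + 2.74/√30.07) = 0.2850/(0.2850 + 0.4997) = 0.363.

0.363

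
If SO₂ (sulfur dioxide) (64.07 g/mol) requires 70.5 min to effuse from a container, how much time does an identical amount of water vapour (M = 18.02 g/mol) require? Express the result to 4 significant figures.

37.39 min

From Graham's law, t_H₂O/t_SO₂ = √(M_H₂O/M_SO₂) = √(18.02/64.07) = √0.2813 = 0.5303.
So the time for H₂O is 70.5 × 0.5303 = 37.39 min.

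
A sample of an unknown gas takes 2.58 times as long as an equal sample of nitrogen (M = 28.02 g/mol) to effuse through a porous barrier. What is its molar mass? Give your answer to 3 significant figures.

187 g/mol

By Graham's law, t_X/t_N₂ = √(M_X/M_N₂).
2.58 = √(M_X/28.02)
M_X = 28.02 × 2.58² = 28.02 × 6.656 = 187 g/mol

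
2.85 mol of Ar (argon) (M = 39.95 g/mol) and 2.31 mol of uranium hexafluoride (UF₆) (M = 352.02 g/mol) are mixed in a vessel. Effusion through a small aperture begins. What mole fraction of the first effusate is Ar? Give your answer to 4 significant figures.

0.7855

Effusion rate of each component ∝ n_i/√M_i (partial pressure × 1/√M).
So x_Ar in the escaping gas = (n_Ar/√M_Ar) / Σ(n_i/√M_i)
= (2.85/√39.95) / (2.85/√39.95 + 2.31/√352.02) = 0.4509/(0.4509 + 0.1231) = 0.7855.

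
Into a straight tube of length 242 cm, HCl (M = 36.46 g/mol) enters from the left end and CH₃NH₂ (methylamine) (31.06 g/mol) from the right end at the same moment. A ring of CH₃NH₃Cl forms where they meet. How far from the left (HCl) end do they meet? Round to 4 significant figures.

116.2 cm

Distances travelled in equal time are proportional to diffusion rates, so d_HCl/d_CH₃NH₂ = √(M_CH₃NH₂/M_HCl) = √(31.06/36.46) = 0.9230.
With d_HCl + d_CH₃NH₂ = 242 cm, d_CH₃NH₂ = 242/(1 + 0.9230) = 125.8 cm.
d_HCl = 242 − 125.8 = 116.2 cm.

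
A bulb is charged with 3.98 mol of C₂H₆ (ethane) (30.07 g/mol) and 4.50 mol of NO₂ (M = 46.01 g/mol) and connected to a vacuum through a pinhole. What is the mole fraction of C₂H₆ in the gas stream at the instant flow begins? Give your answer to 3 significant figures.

Rate_i ∝ x_i/√M_i (Graham's law weighted by mole fraction), so the effusate composition follows n_i/√M_i.
x_C₂H₆(eff) = (n_C₂H₆/√M_C₂H₆) / (n_C₂H₆/√M_C₂H₆ + n_NO₂/√M_NO₂)
= (3.98/√30.07) / (3.98/√30.07 + 4.50/√46.01) = 0.7258/(0.7258 + 0.6634) = 0.522.

0.522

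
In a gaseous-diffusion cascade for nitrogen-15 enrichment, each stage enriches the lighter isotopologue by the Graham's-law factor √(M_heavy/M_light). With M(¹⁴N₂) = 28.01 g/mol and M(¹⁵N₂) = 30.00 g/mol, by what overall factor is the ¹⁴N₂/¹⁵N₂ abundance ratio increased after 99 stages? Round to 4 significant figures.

Each stage multiplies the ratio by α = √(30.00/28.01), so after 99 stages the overall factor is α^99 = (30.00/28.01)^(99/2).
= 1.07105^(99/2) = 29.89.

29.89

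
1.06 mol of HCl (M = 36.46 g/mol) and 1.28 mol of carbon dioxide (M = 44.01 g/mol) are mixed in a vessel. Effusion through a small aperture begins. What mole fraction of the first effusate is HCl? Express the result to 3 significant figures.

0.476

The effusion rate of species i is ∝ p_i/√M_i ∝ n_i/√M_i.
x_HCl(eff) = (n_HCl/√M_HCl) / (n_HCl/√M_HCl + n_CO₂/√M_CO₂)
= (1.06/√36.46) / (1.06/√36.46 + 1.28/√44.01) = 0.1755/(0.1755 + 0.1929) = 0.476.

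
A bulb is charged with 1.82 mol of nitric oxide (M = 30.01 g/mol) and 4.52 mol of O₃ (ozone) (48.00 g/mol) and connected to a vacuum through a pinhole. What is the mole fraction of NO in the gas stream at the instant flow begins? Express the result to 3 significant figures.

0.337

The effusion rate of species i is ∝ p_i/√M_i ∝ n_i/√M_i.
Mole fraction of NO in the effusate = (n_NO/√M_NO) / (n_NO/√M_NO + n_O₃/√M_O₃)
= (1.82/√30.01) / (1.82/√30.01 + 4.52/√48.00) = 0.3322/(0.3322 + 0.6524) = 0.337.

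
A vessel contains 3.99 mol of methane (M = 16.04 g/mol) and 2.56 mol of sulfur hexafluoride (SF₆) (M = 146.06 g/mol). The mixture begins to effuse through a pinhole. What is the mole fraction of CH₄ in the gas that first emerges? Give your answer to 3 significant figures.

The effusion rate of species i is ∝ p_i/√M_i ∝ n_i/√M_i.
Mole fraction of CH₄ in the effusate = (n_CH₄/√M_CH₄) / (n_CH₄/√M_CH₄ + n_SF₆/√M_SF₆)
= (3.99/√16.04) / (3.99/√16.04 + 2.56/√146.06) = 0.9963/(0.9963 + 0.2118) = 0.825.

0.825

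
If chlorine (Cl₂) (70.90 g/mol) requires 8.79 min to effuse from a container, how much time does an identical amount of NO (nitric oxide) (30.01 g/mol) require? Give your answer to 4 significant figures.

5.719 min

By Graham's law, t_NO/t_Cl₂ = √(M_NO/M_Cl₂) = √(30.01/70.90) = √0.4233 = 0.6506.
So the time for NO is 8.79 × 0.6506 = 5.719 min.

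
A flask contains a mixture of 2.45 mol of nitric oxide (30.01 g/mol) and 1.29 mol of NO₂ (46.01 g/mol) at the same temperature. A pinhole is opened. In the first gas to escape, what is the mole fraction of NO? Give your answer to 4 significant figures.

0.7016

Rate_i ∝ x_i/√M_i (Graham's law weighted by mole fraction), so the effusate composition follows n_i/√M_i.
So x_NO in the escaping gas = (n_NO/√M_NO) / Σ(n_i/√M_i)
= (2.45/√30.01) / (2.45/√30.01 + 1.29/√46.01) = 0.4472/(0.4472 + 0.1902) = 0.7016.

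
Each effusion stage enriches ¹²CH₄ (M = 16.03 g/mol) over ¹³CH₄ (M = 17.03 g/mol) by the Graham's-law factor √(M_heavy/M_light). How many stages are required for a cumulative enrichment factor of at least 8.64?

72

Per stage α = (17.03/16.03)^(1/2) = 1.06238^0.5, giving ln α = 0.03026.
Need α^N ≥ 8.64 ⇒ N ≥ ln(8.64) / ln α = 2.156 / 0.03026 = 71.27.
Minimum whole number of stages: N = 72.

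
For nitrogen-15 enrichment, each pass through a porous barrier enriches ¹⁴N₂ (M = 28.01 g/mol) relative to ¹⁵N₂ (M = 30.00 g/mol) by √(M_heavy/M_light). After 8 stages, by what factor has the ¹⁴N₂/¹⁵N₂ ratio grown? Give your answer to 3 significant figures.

1.32

The single-stage factor is √(M_heavy/M_light), so 8 stages give [√(30.00/28.01)]^8 = (30.00/28.01)^(8/2).
= 1.07105^4 = 1.32.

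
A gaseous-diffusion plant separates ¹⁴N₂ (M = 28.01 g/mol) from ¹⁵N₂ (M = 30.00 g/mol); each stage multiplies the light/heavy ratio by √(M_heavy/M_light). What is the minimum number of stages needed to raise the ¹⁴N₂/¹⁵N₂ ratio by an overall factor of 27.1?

97

Single-stage factor α = √(30.00/28.01), so ln α = ½ ln(1.07105) = 0.03432.
Need α^N ≥ 27.1 ⇒ N ≥ ln(27.1) / ln α = 3.300 / 0.03432 = 96.15.
So at least 97 stages are needed.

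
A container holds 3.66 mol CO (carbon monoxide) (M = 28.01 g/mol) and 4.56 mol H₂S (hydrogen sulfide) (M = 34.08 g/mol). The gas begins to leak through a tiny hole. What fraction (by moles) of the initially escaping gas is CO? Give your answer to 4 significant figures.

0.4696

Rate_i ∝ x_i/√M_i (Graham's law weighted by mole fraction), so the effusate composition follows n_i/√M_i.
So x_CO in the escaping gas = (n_CO/√M_CO) / Σ(n_i/√M_i)
= (3.66/√28.01) / (3.66/√28.01 + 4.56/√34.08) = 0.6916/(0.6916 + 0.7811) = 0.4696.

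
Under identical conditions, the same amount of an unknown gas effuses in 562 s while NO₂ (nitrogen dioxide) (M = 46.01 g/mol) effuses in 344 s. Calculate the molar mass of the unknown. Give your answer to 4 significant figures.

122.8 g/mol

Since effusion rate ∝ 1/√M, t_X/t_NO₂ = √(M_X/M_NO₂).
562/344 = 1.634 = √(M_X/46.01)
M_X = 46.01 × 1.634² = 46.01 × 2.669 = 122.8 g/mol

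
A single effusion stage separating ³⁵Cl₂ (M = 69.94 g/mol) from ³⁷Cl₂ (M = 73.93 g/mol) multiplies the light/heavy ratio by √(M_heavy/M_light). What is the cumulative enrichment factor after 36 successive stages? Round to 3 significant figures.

After 36 stages the ratio has grown by (√(73.93/69.94))^36 = (73.93/69.94)^(36/2).
= 1.05705^18 = 2.71.

2.71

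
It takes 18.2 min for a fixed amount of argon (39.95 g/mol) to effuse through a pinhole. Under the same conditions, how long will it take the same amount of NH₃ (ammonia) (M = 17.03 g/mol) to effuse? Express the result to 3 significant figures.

11.9 min

Since effusion rate ∝ 1/√M, t_NH₃/t_Ar = √(M_NH₃/M_Ar) = √(17.03/39.95) = √0.4263 = 0.6529.
So the time for NH₃ is 18.2 × 0.6529 = 11.9 min.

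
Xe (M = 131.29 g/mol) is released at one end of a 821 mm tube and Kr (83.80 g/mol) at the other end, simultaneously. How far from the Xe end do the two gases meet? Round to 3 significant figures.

In equal time, each gas travels a distance ∝ its rate ∝ 1/√M, so d_Xe/d_Kr = √(M_Kr/M_Xe) = √(83.80/131.29) = 0.7989.
With d_Xe + d_Kr = 821 mm, d_Kr = 821/(1 + 0.7989) = 456.4 mm.
d_Xe = 821 − 456.4 = 365 mm.

365 mm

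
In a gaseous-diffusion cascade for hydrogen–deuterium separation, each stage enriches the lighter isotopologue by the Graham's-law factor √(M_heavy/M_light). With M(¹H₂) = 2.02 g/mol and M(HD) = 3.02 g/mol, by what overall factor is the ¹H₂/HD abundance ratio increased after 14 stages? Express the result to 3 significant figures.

16.7

After 14 stages the ratio has grown by (√(3.02/2.02))^14 = (3.02/2.02)^(14/2).
= 1.49505^7 = 16.7.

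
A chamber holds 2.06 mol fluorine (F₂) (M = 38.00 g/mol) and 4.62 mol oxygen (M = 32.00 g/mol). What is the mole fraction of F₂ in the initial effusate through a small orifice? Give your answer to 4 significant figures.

0.2904

Each component's effusion rate ∝ (its partial pressure)·(1/√M) ∝ n_i/√M_i.
Mole fraction of F₂ in the effusate = (n_F₂/√M_F₂) / (n_F₂/√M_F₂ + n_O₂/√M_O₂)
= (2.06/√38.00) / (2.06/√38.00 + 4.62/√32.00) = 0.3342/(0.3342 + 0.8167) = 0.2904.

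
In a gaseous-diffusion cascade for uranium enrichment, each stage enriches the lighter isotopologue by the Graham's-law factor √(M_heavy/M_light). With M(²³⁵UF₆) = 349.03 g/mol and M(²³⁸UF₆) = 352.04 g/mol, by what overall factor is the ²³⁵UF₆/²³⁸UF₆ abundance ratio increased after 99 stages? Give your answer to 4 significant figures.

1.530

Overall factor = α^99 with α = √(352.04/349.03), i.e. (352.04/349.03)^(99/2).
= 1.00862^(99/2) = 1.530.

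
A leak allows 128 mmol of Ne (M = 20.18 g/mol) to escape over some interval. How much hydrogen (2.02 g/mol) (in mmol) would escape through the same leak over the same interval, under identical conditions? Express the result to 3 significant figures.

405 mmol

From Graham's law, rate_H₂/rate_Ne = √(M_Ne/M_H₂) = √(20.18/2.02) = √9.990 = 3.161.
So the amount for H₂ is 128 × 3.161 = 405 mmol.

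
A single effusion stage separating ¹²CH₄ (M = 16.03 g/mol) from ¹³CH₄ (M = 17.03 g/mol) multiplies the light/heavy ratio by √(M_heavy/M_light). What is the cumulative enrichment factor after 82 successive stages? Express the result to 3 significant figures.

Each stage multiplies the ratio by α = √(17.03/16.03), so after 82 stages the overall factor is α^82 = (17.03/16.03)^(82/2).
= 1.06238^41 = 12.0.

12.0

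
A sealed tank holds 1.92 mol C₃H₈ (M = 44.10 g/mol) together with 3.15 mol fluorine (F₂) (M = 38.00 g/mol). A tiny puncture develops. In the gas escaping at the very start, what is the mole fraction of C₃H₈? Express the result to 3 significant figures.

0.361

Rate_i ∝ x_i/√M_i (Graham's law weighted by mole fraction), so the effusate composition follows n_i/√M_i.
Mole fraction of C₃H₈ in the effusate = (n_C₃H₈/√M_C₃H₈) / (n_C₃H₈/√M_C₃H₈ + n_F₂/√M_F₂)
= (1.92/√44.10) / (1.92/√44.10 + 3.15/√38.00) = 0.2891/(0.2891 + 0.5110) = 0.361.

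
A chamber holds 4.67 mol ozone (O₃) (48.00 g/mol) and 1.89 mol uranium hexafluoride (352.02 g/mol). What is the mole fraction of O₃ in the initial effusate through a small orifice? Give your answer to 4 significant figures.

Rate_i ∝ x_i/√M_i (Graham's law weighted by mole fraction), so the effusate composition follows n_i/√M_i.
x_O₃(eff) = (n_O₃/√M_O₃) / (n_O₃/√M_O₃ + n_UF₆/√M_UF₆)
= (4.67/√48.00) / (4.67/√48.00 + 1.89/√352.02) = 0.6741/(0.6741 + 0.1007) = 0.8700.

0.8700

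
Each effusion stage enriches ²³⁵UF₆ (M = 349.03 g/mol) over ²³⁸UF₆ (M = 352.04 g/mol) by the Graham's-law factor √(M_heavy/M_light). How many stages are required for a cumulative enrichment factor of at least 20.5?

With α = √(352.04/349.03) per stage, ln α = ½ ln(1.00862) = 0.004293.
Need α^N ≥ 20.5 ⇒ N ≥ ln(20.5) / ln α = 3.020 / 0.004293 = 703.49.
So at least 704 stages are needed.

704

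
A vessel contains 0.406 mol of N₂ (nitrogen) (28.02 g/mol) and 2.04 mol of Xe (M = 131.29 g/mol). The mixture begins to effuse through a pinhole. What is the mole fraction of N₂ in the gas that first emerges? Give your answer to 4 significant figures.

0.3011

Rate_i ∝ x_i/√M_i (Graham's law weighted by mole fraction), so the effusate composition follows n_i/√M_i.
x_N₂(eff) = (n_N₂/√M_N₂) / (n_N₂/√M_N₂ + n_Xe/√M_Xe)
= (0.406/√28.02) / (0.406/√28.02 + 2.04/√131.29) = 0.07670/(0.07670 + 0.1780) = 0.3011.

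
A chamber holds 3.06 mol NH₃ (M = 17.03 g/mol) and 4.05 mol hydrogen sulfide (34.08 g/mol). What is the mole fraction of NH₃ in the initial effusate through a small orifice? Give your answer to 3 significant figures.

0.517

The effusion rate of species i is ∝ p_i/√M_i ∝ n_i/√M_i.
Mole fraction of NH₃ in the effusate = (n_NH₃/√M_NH₃) / (n_NH₃/√M_NH₃ + n_H₂S/√M_H₂S)
= (3.06/√17.03) / (3.06/√17.03 + 4.05/√34.08) = 0.7415/(0.7415 + 0.6938) = 0.517.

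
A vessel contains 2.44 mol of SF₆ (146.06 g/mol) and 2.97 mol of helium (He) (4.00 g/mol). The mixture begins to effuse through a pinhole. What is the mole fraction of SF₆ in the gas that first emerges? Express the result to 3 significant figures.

0.120

The effusion rate of species i is ∝ p_i/√M_i ∝ n_i/√M_i.
Mole fraction of SF₆ in the effusate = (n_SF₆/√M_SF₆) / (n_SF₆/√M_SF₆ + n_He/√M_He)
= (2.44/√146.06) / (2.44/√146.06 + 2.97/√4.00) = 0.2019/(0.2019 + 1.485) = 0.120.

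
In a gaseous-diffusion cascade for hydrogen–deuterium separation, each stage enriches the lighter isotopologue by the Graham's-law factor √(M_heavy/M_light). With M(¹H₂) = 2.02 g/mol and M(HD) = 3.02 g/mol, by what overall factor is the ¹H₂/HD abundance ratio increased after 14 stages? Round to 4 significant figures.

Each stage multiplies the ratio by α = √(3.02/2.02), so after 14 stages the overall factor is α^14 = (3.02/2.02)^(14/2).
= 1.49505^7 = 16.70.

16.70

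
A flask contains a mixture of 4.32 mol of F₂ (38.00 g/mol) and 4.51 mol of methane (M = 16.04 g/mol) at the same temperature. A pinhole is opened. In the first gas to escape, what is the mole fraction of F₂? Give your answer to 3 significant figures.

0.384

Each component's effusion rate ∝ (its partial pressure)·(1/√M) ∝ n_i/√M_i.
x_F₂(eff) = (n_F₂/√M_F₂) / (n_F₂/√M_F₂ + n_CH₄/√M_CH₄)
= (4.32/√38.00) / (4.32/√38.00 + 4.51/√16.04) = 0.7008/(0.7008 + 1.126) = 0.384.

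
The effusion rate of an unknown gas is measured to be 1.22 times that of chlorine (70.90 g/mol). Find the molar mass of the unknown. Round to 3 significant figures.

From Graham's law, rate_X/rate_Cl₂ = √(M_Cl₂/M_X).
1.22 = √(70.90/M_X)
M_X = 70.90 / 1.22² = 70.90 / 1.488 = 47.6 g/mol

47.6 g/mol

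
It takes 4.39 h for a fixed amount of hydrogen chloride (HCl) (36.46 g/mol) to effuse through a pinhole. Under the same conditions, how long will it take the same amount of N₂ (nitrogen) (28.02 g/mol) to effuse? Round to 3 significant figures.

From Graham's law, t_N₂/t_HCl = √(M_N₂/M_HCl) = √(28.02/36.46) = √0.7685 = 0.8766.
So the time for N₂ is 4.39 × 0.8766 = 3.85 h.

3.85 h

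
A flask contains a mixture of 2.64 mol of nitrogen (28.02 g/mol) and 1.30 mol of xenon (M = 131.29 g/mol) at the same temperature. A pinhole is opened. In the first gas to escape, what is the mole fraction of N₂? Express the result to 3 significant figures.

0.815

The effusion rate of species i is ∝ p_i/√M_i ∝ n_i/√M_i.
x_N₂(eff) = (n_N₂/√M_N₂) / (n_N₂/√M_N₂ + n_Xe/√M_Xe)
= (2.64/√28.02) / (2.64/√28.02 + 1.30/√131.29) = 0.4987/(0.4987 + 0.1135) = 0.815.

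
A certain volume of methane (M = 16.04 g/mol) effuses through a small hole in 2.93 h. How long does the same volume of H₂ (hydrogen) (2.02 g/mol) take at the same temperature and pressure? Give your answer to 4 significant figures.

Graham's law gives t_H₂/t_CH₄ = √(M_H₂/M_CH₄) = √(2.02/16.04) = √0.1259 = 0.3549.
So the time for H₂ is 2.93 × 0.3549 = 1.040 h.

1.040 h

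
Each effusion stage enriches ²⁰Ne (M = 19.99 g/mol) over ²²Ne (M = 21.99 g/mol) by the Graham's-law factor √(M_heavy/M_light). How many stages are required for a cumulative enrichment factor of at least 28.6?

71

Single-stage factor α = √(21.99/19.99), so ln α = ½ ln(1.10005) = 0.04768.
Need α^N ≥ 28.6 ⇒ N ≥ ln(28.6) / ln α = 3.353 / 0.04768 = 70.33.
Rounding up, N = 71 stages.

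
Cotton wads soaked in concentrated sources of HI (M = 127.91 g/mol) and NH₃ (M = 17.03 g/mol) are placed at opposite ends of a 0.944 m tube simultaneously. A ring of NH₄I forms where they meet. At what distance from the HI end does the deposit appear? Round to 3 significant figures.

In equal time, each gas travels a distance ∝ its rate ∝ 1/√M, so d_HI/d_NH₃ = √(M_NH₃/M_HI) = √(17.03/127.91) = 0.3649.
With d_HI + d_NH₃ = 0.944 m, d_NH₃ = 0.944/(1 + 0.3649) = 0.6916 m.
d_HI = 0.944 − 0.6916 = 0.252 m.

0.252 m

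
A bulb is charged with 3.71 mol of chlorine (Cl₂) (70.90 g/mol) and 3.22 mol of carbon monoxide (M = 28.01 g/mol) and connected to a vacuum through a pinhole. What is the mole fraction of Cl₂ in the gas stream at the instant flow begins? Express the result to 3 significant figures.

Rate_i ∝ x_i/√M_i (Graham's law weighted by mole fraction), so the effusate composition follows n_i/√M_i.
x_Cl₂(eff) = (n_Cl₂/√M_Cl₂) / (n_Cl₂/√M_Cl₂ + n_CO/√M_CO)
= (3.71/√70.90) / (3.71/√70.90 + 3.22/√28.01) = 0.4406/(0.4406 + 0.6084) = 0.420.

0.420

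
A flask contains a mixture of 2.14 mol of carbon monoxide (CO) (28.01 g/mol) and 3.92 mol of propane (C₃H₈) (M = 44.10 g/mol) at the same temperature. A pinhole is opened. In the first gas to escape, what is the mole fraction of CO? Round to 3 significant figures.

0.407

The effusion rate of species i is ∝ p_i/√M_i ∝ n_i/√M_i.
So x_CO in the escaping gas = (n_CO/√M_CO) / Σ(n_i/√M_i)
= (2.14/√28.01) / (2.14/√28.01 + 3.92/√44.10) = 0.4043/(0.4043 + 0.5903) = 0.407.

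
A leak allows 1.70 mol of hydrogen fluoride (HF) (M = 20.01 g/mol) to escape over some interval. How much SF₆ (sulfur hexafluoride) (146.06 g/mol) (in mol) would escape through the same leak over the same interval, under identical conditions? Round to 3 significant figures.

0.629 mol

Graham's law gives rate_SF₆/rate_HF = √(M_HF/M_SF₆) = √(20.01/146.06) = √0.1370 = 0.3701.
So the amount for SF₆ is 1.70 × 0.3701 = 0.629 mol.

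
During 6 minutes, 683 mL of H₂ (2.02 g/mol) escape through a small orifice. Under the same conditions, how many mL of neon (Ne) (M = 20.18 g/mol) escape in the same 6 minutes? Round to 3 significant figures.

Since effusion rate ∝ 1/√M, rate_Ne/rate_H₂ = √(M_H₂/M_Ne) = √(2.02/20.18) = √0.1001 = 0.3164.
So the volume for Ne is 683 × 0.3164 = 216 mL.

216 mL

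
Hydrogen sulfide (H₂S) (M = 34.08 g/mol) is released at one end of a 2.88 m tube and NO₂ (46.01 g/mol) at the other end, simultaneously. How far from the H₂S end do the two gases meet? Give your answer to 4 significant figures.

1.548 m

Distances travelled in equal time are proportional to diffusion rates, so d_H₂S/d_NO₂ = √(M_NO₂/M_H₂S) = √(46.01/34.08) = 1.162.
With d_H₂S + d_NO₂ = 2.88 m, d_NO₂ = 2.88/(1 + 1.162) = 1.332 m.
d_H₂S = 2.88 − 1.332 = 1.548 m.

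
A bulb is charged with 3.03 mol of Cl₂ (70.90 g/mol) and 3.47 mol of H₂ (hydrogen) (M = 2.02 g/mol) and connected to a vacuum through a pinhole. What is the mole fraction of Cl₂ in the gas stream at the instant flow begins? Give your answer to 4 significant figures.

0.1285

Effusion rate of each component ∝ n_i/√M_i (partial pressure × 1/√M).
So x_Cl₂ in the escaping gas = (n_Cl₂/√M_Cl₂) / Σ(n_i/√M_i)
= (3.03/√70.90) / (3.03/√70.90 + 3.47/√2.02) = 0.3598/(0.3598 + 2.441) = 0.1285.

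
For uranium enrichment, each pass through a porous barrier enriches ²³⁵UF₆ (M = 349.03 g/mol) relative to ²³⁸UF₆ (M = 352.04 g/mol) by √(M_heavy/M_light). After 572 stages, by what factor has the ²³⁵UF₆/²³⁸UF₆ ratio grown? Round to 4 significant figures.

Overall factor = α^572 with α = √(352.04/349.03), i.e. (352.04/349.03)^(572/2).
= 1.00862^286 = 11.66.

11.66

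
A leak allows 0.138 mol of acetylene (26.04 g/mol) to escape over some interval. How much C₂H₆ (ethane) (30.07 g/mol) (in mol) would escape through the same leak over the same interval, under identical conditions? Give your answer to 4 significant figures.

0.1284 mol

Since effusion rate ∝ 1/√M, rate_C₂H₆/rate_C₂H₂ = √(M_C₂H₂/M_C₂H₆) = √(26.04/30.07) = √0.8660 = 0.9306.
So the amount for C₂H₆ is 0.138 × 0.9306 = 0.1284 mol.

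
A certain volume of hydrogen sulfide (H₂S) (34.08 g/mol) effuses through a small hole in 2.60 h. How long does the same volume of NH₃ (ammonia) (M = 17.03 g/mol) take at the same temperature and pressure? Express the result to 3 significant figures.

By Graham's law, t_NH₃/t_H₂S = √(M_NH₃/M_H₂S) = √(17.03/34.08) = √0.4997 = 0.7069.
So the time for NH₃ is 2.60 × 0.7069 = 1.84 h.

1.84 h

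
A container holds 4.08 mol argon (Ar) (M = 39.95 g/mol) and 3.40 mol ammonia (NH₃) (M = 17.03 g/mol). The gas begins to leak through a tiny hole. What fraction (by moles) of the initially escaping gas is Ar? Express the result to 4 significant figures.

0.4393

Effusion rate of each component ∝ n_i/√M_i (partial pressure × 1/√M).
So x_Ar in the escaping gas = (n_Ar/√M_Ar) / Σ(n_i/√M_i)
= (4.08/√39.95) / (4.08/√39.95 + 3.40/√17.03) = 0.6455/(0.6455 + 0.8239) = 0.4393.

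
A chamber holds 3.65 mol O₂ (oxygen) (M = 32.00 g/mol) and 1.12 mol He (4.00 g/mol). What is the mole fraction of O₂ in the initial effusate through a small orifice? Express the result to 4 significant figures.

0.5354

Each component's effusion rate ∝ (its partial pressure)·(1/√M) ∝ n_i/√M_i.
x_O₂(eff) = (n_O₂/√M_O₂) / (n_O₂/√M_O₂ + n_He/√M_He)
= (3.65/√32.00) / (3.65/√32.00 + 1.12/√4.00) = 0.6452/(0.6452 + 0.5600) = 0.5354.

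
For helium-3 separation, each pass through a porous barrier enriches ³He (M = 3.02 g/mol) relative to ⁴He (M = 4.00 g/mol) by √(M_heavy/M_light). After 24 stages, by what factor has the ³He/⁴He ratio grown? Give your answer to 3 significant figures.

Overall factor = α^24 with α = √(4.00/3.02), i.e. (4.00/3.02)^(24/2).
= 1.32450^12 = 29.1.

29.1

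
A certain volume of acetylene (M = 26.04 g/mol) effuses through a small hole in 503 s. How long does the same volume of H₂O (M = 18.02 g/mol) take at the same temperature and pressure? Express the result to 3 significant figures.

By Graham's law, t_H₂O/t_C₂H₂ = √(M_H₂O/M_C₂H₂) = √(18.02/26.04) = √0.6920 = 0.8319.
So the time for H₂O is 503 × 0.8319 = 418 s.

418 s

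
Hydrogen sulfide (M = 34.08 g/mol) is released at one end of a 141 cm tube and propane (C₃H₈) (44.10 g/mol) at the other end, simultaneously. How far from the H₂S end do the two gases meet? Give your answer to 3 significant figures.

75.0 cm

Distances travelled in equal time are proportional to diffusion rates, so d_H₂S/d_C₃H₈ = √(M_C₃H₈/M_H₂S) = √(44.10/34.08) = 1.138.
With d_H₂S + d_C₃H₈ = 141 cm, d_C₃H₈ = 141/(1 + 1.138) = 65.96 cm.
d_H₂S = 141 − 65.96 = 75.0 cm.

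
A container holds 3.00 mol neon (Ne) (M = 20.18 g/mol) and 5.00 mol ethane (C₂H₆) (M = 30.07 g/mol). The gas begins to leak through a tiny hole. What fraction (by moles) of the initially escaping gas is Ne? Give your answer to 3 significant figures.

0.423

The effusion rate of species i is ∝ p_i/√M_i ∝ n_i/√M_i.
So x_Ne in the escaping gas = (n_Ne/√M_Ne) / Σ(n_i/√M_i)
= (3.00/√20.18) / (3.00/√20.18 + 5.00/√30.07) = 0.6678/(0.6678 + 0.9118) = 0.423.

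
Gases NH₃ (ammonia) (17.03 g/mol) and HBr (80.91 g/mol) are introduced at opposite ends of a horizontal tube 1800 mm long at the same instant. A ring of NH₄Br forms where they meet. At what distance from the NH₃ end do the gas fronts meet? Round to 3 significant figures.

1230 mm

In equal time, each gas travels a distance ∝ its rate ∝ 1/√M, so d_NH₃/d_HBr = √(M_HBr/M_NH₃) = √(80.91/17.03) = 2.180.
With d_NH₃ + d_HBr = 1800 mm, d_HBr = 1800/(1 + 2.180) = 566.1 mm.
d_NH₃ = 1800 − 566.1 = 1230 mm.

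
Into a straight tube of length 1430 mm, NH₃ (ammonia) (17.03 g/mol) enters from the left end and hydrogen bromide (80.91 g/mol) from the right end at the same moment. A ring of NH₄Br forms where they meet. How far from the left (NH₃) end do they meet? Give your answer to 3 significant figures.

980 mm

Distances travelled in equal time are proportional to diffusion rates, so d_NH₃/d_HBr = √(M_HBr/M_NH₃) = √(80.91/17.03) = 2.180.
With d_NH₃ + d_HBr = 1430 mm, d_HBr = 1430/(1 + 2.180) = 449.7 mm.
d_NH₃ = 1430 − 449.7 = 980 mm.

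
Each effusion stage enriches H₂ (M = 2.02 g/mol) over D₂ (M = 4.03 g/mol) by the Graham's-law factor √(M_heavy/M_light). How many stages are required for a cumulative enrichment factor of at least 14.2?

8

Single-stage factor α = √(4.03/2.02), so ln α = ½ ln(1.99505) = 0.3453.
Need α^N ≥ 14.2 ⇒ N ≥ ln(14.2) / ln α = 2.653 / 0.3453 = 7.68.
So at least 8 stages are needed.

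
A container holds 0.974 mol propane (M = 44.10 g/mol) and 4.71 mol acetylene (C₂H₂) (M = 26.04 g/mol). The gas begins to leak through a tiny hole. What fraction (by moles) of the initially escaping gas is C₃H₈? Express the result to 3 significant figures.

Each component's effusion rate ∝ (its partial pressure)·(1/√M) ∝ n_i/√M_i.
Mole fraction of C₃H₈ in the effusate = (n_C₃H₈/√M_C₃H₈) / (n_C₃H₈/√M_C₃H₈ + n_C₂H₂/√M_C₂H₂)
= (0.974/√44.10) / (0.974/√44.10 + 4.71/√26.04) = 0.1467/(0.1467 + 0.9230) = 0.137.

0.137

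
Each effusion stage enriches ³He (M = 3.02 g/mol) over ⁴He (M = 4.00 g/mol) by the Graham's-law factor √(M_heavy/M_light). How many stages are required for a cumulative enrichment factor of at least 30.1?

Per stage α = (4.00/3.02)^(1/2) = 1.32450^0.5, giving ln α = 0.1405.
Need α^N ≥ 30.1 ⇒ N ≥ ln(30.1) / ln α = 3.405 / 0.1405 = 24.23.
So at least 25 stages are needed.

25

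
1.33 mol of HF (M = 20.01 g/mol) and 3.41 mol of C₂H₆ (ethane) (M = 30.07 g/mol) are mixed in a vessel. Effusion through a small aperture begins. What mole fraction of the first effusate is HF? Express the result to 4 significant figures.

0.3235

Rate_i ∝ x_i/√M_i (Graham's law weighted by mole fraction), so the effusate composition follows n_i/√M_i.
So x_HF in the escaping gas = (n_HF/√M_HF) / Σ(n_i/√M_i)
= (1.33/√20.01) / (1.33/√20.01 + 3.41/√30.07) = 0.2973/(0.2973 + 0.6219) = 0.3235.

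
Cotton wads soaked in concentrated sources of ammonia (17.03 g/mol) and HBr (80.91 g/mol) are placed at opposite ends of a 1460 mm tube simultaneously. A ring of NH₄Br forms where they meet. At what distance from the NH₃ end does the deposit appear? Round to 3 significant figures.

Distances travelled in equal time are proportional to diffusion rates, so d_NH₃/d_HBr = √(M_HBr/M_NH₃) = √(80.91/17.03) = 2.180.
With d_NH₃ + d_HBr = 1460 mm, d_HBr = 1460/(1 + 2.180) = 459.2 mm.
d_NH₃ = 1460 − 459.2 = 1000 mm.

1000 mm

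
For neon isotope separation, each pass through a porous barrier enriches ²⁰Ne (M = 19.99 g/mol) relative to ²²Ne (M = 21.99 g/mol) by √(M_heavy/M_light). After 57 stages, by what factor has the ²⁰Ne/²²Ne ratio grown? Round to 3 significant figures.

15.1

Overall factor = α^57 with α = √(21.99/19.99), i.e. (21.99/19.99)^(57/2).
= 1.10005^(57/2) = 15.1.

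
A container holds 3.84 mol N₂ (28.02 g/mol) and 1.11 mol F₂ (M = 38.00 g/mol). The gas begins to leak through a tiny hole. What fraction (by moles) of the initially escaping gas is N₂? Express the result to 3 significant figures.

0.801

Each component's effusion rate ∝ (its partial pressure)·(1/√M) ∝ n_i/√M_i.
Mole fraction of N₂ in the effusate = (n_N₂/√M_N₂) / (n_N₂/√M_N₂ + n_F₂/√M_F₂)
= (3.84/√28.02) / (3.84/√28.02 + 1.11/√38.00) = 0.7254/(0.7254 + 0.1801) = 0.801.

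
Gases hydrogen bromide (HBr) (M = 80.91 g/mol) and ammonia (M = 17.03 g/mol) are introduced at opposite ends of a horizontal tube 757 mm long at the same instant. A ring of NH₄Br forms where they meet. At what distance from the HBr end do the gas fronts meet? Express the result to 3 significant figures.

238 mm

Distances travelled in equal time are proportional to diffusion rates, so d_HBr/d_NH₃ = √(M_NH₃/M_HBr) = √(17.03/80.91) = 0.4588.
With d_HBr + d_NH₃ = 757 mm, d_NH₃ = 757/(1 + 0.4588) = 518.9 mm.
d_HBr = 757 − 518.9 = 238 mm.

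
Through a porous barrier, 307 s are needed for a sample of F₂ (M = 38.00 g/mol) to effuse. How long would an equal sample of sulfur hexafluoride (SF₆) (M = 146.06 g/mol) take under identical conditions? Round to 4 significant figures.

601.9 s

Using Graham's law: t_SF₆/t_F₂ = √(M_SF₆/M_F₂) = √(146.06/38.00) = √3.844 = 1.961.
So the time for SF₆ is 307 × 1.961 = 601.9 s.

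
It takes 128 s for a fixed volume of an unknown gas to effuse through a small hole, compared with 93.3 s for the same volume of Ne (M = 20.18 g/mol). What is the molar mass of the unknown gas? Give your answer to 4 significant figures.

37.98 g/mol

Since effusion rate ∝ 1/√M, t_X/t_Ne = √(M_X/M_Ne).
128/93.3 = 1.372 = √(M_X/20.18)
M_X = 20.18 × 1.372² = 20.18 × 1.882 = 37.98 g/mol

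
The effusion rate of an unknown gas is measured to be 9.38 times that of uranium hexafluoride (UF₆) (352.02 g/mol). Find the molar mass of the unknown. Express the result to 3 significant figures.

4.00 g/mol

From Graham's law, rate_X/rate_UF₆ = √(M_UF₆/M_X).
9.38 = √(352.02/M_X)
M_X = 352.02 / 9.38² = 352.02 / 87.98 = 4.00 g/mol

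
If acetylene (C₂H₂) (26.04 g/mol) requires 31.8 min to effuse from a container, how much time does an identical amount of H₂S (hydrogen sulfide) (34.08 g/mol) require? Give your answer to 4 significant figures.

Using Graham's law: t_H₂S/t_C₂H₂ = √(M_H₂S/M_C₂H₂) = √(34.08/26.04) = √1.309 = 1.144.
So the time for H₂S is 31.8 × 1.144 = 36.38 min.

36.38 min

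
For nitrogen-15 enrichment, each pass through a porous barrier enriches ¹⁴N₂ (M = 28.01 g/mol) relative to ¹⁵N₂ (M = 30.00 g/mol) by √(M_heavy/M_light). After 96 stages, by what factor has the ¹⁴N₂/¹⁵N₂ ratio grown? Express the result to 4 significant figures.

Each stage multiplies the ratio by α = √(30.00/28.01), so after 96 stages the overall factor is α^96 = (30.00/28.01)^(96/2).
= 1.07105^48 = 26.96.

26.96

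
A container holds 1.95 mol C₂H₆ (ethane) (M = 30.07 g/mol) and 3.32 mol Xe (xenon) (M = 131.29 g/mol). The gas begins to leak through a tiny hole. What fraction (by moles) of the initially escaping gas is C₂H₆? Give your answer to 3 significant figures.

Each component's effusion rate ∝ (its partial pressure)·(1/√M) ∝ n_i/√M_i.
So x_C₂H₆ in the escaping gas = (n_C₂H₆/√M_C₂H₆) / Σ(n_i/√M_i)
= (1.95/√30.07) / (1.95/√30.07 + 3.32/√131.29) = 0.3556/(0.3556 + 0.2897) = 0.551.

0.551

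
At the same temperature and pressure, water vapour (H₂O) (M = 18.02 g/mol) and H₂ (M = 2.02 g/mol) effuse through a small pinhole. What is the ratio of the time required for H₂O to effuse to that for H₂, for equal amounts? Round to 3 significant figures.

2.99

Since effusion rate ∝ 1/√M, t_H₂O/t_H₂ = √(M_H₂O/M_H₂) = √(18.02/2.02) = √8.921 = 2.99.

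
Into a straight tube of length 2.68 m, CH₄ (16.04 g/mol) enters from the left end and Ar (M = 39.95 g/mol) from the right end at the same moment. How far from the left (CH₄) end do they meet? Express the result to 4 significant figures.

Distances travelled in equal time are proportional to diffusion rates, so d_CH₄/d_Ar = √(M_Ar/M_CH₄) = √(39.95/16.04) = 1.578.
With d_CH₄ + d_Ar = 2.68 m, d_Ar = 2.68/(1 + 1.578) = 1.039 m.
d_CH₄ = 2.68 − 1.039 = 1.641 m.

1.641 m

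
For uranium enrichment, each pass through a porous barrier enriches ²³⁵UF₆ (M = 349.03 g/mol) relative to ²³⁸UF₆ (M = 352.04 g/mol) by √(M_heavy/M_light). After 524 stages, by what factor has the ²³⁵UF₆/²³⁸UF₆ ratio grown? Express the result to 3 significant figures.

9.49

The single-stage factor is √(M_heavy/M_light), so 524 stages give [√(352.04/349.03)]^524 = (352.04/349.03)^(524/2).
= 1.00862^262 = 9.49.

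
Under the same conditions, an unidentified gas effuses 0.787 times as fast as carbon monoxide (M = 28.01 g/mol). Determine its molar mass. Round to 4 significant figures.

45.22 g/mol

By Graham's law, rate_X/rate_CO = √(M_CO/M_X).
0.787 = √(28.01/M_X)
M_X = 28.01 / 0.787² = 28.01 / 0.6194 = 45.22 g/mol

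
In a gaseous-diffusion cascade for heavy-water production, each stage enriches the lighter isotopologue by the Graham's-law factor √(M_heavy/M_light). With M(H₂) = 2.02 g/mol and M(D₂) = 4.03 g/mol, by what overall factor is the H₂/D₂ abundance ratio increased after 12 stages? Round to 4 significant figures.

Each stage multiplies the ratio by α = √(4.03/2.02), so after 12 stages the overall factor is α^12 = (4.03/2.02)^(12/2).
= 1.99505^6 = 63.06.

63.06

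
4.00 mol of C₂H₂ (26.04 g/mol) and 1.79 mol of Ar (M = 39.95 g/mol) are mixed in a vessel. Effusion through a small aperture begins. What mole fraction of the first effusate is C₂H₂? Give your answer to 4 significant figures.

0.7346

The effusion rate of species i is ∝ p_i/√M_i ∝ n_i/√M_i.
x_C₂H₂(eff) = (n_C₂H₂/√M_C₂H₂) / (n_C₂H₂/√M_C₂H₂ + n_Ar/√M_Ar)
= (4.00/√26.04) / (4.00/√26.04 + 1.79/√39.95) = 0.7839/(0.7839 + 0.2832) = 0.7346.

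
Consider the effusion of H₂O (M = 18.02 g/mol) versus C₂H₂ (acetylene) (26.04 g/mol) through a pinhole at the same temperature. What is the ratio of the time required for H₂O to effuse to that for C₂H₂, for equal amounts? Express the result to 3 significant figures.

0.832

From Graham's law, t_H₂O/t_C₂H₂ = √(M_H₂O/M_C₂H₂) = √(18.02/26.04) = √0.6920 = 0.832.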